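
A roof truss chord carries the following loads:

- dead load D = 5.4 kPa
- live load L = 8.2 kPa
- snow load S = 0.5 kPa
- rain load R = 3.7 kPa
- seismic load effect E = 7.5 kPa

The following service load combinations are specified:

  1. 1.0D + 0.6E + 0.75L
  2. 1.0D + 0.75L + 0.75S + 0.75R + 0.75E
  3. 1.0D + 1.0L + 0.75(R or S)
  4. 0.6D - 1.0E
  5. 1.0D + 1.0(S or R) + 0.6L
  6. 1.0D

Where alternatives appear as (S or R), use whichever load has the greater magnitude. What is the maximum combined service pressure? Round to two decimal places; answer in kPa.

20.33 kPa

(R or S) → R = 3.7 kPa; (S or R) → R = 3.7 kPa.
1. 1.0(5.4) + 0.6(7.5) + 0.75(8.2) = 5.40 + 4.50 + 6.15 = 16.05
2. 1.0(5.4) + 0.75(8.2) + 0.75(0.5) + 0.75(3.7) + 0.75(7.5) = 20.33
3. 1.0(5.4) + 1.0(8.2) + 0.75(3.7) = 5.40 + 8.20 + 2.78 = 16.38
4. 0.6(5.4) - 1.0(7.5) = 3.24 - 7.50 = -4.26
5. 1.0(5.4) + 1.0(3.7) + 0.6(8.2) = 5.40 + 3.70 + 4.92 = 14.02
6. 1.0(5.4) = 5.40
Combination 2 governs: p = 20.33 kPa.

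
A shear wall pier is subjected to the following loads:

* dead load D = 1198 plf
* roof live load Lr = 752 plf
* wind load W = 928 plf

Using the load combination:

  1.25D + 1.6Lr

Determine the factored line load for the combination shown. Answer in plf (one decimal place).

1.25(1198) + 1.6(752) = 1497.5 + 1203.2 = 2700.7
w_u = 2700.7 plf.

2700.7 plf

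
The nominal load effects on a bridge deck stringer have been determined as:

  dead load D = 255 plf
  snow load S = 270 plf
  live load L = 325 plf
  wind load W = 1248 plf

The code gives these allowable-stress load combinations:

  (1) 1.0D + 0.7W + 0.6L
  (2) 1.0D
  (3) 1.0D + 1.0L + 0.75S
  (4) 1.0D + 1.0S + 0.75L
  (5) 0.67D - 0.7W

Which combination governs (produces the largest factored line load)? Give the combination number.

(1) 1.0(255) + 0.7(1248) + 0.6(325) = 255.00 + 873.60 + 195.00 = 1323.60
(2) 1.0(255) = 255.00
(3) 1.0(255) + 1.0(325) + 0.75(270) = 255.00 + 325.00 + 202.50 = 782.50
(4) 1.0(255) + 1.0(270) + 0.75(325) = 255.00 + 270.00 + 243.75 = 768.75
(5) 0.67(255) - 0.7(1248) = 170.85 - 873.60 = -702.75
The largest value is 1323.60 plf from combination 1.

Combination 1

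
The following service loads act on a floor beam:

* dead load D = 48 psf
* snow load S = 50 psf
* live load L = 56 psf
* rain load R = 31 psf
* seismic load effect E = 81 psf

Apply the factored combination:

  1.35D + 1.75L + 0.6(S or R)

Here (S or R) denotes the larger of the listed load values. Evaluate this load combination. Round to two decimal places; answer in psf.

(S or R) → S = 50 psf.
1.35(48) + 1.75(56) + 0.6(50) = 64.80 + 98.00 + 30.00 = 192.80
q_u = 192.80 psf.

192.80 psf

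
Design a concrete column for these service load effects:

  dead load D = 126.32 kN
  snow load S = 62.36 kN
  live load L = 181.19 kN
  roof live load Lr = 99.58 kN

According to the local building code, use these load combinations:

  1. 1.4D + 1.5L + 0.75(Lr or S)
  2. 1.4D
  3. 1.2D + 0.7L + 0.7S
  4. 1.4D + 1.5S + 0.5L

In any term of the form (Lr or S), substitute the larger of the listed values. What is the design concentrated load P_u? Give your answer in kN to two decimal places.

523.32 kN

(Lr or S) → Lr = 99.58 kN.
1. 1.4(126.32) + 1.5(181.19) + 0.75(99.58) = 523.32
2. 1.4(126.32) = 176.85
3. 1.2(126.32) + 0.7(181.19) + 0.7(62.36) = 322.07
4. 1.4(126.32) + 1.5(62.36) + 0.5(181.19) = 360.98
Combination 1 governs: P_u = 523.32 kN.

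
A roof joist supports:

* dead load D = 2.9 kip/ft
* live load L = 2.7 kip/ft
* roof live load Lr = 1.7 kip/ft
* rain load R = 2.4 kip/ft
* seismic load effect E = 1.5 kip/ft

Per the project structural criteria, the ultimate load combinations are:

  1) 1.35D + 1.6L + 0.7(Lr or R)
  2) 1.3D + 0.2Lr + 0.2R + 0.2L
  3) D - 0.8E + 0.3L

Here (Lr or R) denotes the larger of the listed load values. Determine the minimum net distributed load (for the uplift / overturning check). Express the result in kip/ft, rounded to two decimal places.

(Lr or R) → R = 2.4 kip/ft.
1) 1.35(2.9) + 1.6(2.7) + 0.7(2.4) = 3.92 + 4.32 + 1.68 = 9.92
2) 1.3(2.9) + 0.2(1.7) + 0.2(2.4) + 0.2(2.7) = 3.77 + 0.34 + 0.48 + 0.54 = 5.13
3) 1.0(2.9) - 0.8(1.5) + 0.3(2.7) = 2.90 - 1.20 + 0.81 = 2.51
Combination 3 gives the minimum: 2.51 kip/ft.

2.51 kip/ft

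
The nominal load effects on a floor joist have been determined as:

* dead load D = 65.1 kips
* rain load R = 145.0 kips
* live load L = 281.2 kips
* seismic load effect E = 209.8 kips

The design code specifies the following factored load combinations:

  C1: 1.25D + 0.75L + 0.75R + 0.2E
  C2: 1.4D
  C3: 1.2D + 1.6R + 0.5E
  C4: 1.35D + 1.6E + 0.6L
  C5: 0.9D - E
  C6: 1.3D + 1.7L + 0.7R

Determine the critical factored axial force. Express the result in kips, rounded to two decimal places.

664.17 kips

C1: 1.25(65.1) + 0.75(281.2) + 0.75(145.0) + 0.2(209.8) = 81.38 + 210.90 + 108.75 + 41.96 = 442.99
C2: 1.4(65.1) = 91.14
C3: 1.2(65.1) + 1.6(145.0) + 0.5(209.8) = 78.12 + 232.00 + 104.90 = 415.02
C4: 1.35(65.1) + 1.6(209.8) + 0.6(281.2) = 87.89 + 335.68 + 168.72 = 592.29
C5: 0.9(65.1) - 1.0(209.8) = 58.59 - 209.80 = -151.21
C6: 1.3(65.1) + 1.7(281.2) + 0.7(145.0) = 84.63 + 478.04 + 101.50 = 664.17
Combination 6 governs: P_u = 664.17 kips.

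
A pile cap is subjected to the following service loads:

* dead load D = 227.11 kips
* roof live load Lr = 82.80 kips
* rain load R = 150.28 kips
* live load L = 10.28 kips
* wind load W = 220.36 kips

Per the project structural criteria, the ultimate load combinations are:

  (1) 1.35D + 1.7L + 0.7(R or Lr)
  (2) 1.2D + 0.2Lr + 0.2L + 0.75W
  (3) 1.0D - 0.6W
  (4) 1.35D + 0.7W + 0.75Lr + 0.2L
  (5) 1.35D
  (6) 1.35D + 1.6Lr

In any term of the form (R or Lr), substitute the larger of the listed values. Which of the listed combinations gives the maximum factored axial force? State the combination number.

(R or Lr) → R = 150.28 kips.
(1) 1.35(227.11) + 1.7(10.28) + 0.7(150.28) = 429.27
(2) 1.2(227.11) + 0.2(82.80) + 0.2(10.28) + 0.75(220.36) = 456.42
(3) 1.0(227.11) - 0.6(220.36) = 94.89
(4) 1.35(227.11) + 0.7(220.36) + 0.75(82.80) + 0.2(10.28) = 525.01
(5) 1.35(227.11) = 306.60
(6) 1.35(227.11) + 1.6(82.80) = 439.08
The largest value is 525.01 kips from combination 4.

Combination 4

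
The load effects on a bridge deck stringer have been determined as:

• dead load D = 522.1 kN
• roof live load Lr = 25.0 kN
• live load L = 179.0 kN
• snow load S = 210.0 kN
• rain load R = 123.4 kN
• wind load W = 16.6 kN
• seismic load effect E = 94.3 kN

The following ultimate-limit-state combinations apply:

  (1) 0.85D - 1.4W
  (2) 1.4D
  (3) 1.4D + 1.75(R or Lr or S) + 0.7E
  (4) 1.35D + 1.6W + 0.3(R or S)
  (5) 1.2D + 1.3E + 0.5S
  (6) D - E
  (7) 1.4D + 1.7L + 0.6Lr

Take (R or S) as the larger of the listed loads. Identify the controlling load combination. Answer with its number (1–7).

(R or Lr or S) → S = 210.0 kN; (R or S) → S = 210.0 kN.
(1) 0.85(522.1) - 1.4(16.6) = 420.55
(2) 1.4(522.1) = 730.94
(3) 1.4(522.1) + 1.75(210.0) + 0.7(94.3) = 1164.45
(4) 1.35(522.1) + 1.6(16.6) + 0.3(210.0) = 794.40
(5) 1.2(522.1) + 1.3(94.3) + 0.5(210.0) = 854.11
(6) 1.0(522.1) - 1.0(94.3) = 427.80
(7) 1.4(522.1) + 1.7(179.0) + 0.6(25.0) = 1050.24
The largest value is 1164.45 kN from combination 3.

Combination 3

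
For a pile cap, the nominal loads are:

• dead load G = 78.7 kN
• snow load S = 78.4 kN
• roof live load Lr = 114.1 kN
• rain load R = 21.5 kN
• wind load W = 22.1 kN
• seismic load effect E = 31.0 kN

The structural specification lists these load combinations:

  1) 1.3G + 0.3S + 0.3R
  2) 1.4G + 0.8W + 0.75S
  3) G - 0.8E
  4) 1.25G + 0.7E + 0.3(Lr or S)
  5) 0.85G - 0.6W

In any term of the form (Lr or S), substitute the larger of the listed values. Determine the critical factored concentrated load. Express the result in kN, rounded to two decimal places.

(Lr or S) → Lr = 114.1 kN.
1) 1.3(78.7) + 0.3(78.4) + 0.3(21.5) = 102.31 + 23.52 + 6.45 = 132.28
2) 1.4(78.7) + 0.8(22.1) + 0.75(78.4) = 110.18 + 17.68 + 58.80 = 186.66
3) 1.0(78.7) - 0.8(31.0) = 78.70 - 24.80 = 53.90
4) 1.25(78.7) + 0.7(31.0) + 0.3(114.1) = 98.38 + 21.70 + 34.23 = 154.31
5) 0.85(78.7) - 0.6(22.1) = 66.90 - 13.26 = 53.64
Maximum is from combination 2.

186.66 kN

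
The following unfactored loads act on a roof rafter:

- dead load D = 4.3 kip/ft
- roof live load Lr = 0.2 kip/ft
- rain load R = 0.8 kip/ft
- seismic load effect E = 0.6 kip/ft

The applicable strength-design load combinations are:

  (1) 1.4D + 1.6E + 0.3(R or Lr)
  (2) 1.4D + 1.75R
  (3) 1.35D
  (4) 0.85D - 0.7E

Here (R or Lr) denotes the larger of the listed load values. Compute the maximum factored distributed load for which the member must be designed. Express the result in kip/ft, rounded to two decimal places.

(R or Lr) → R = 0.8 kip/ft.
(1) 1.4(4.3) + 1.6(0.6) + 0.3(0.8) = 6.02 + 0.96 + 0.24 = 7.22
(2) 1.4(4.3) + 1.75(0.8) = 6.02 + 1.40 = 7.42
(3) 1.35(4.3) = 5.81
(4) 0.85(4.3) - 0.7(0.6) = 3.66 - 0.42 = 3.24
Combination 2 governs: w_u = 7.42 kip/ft.

7.42 kip/ft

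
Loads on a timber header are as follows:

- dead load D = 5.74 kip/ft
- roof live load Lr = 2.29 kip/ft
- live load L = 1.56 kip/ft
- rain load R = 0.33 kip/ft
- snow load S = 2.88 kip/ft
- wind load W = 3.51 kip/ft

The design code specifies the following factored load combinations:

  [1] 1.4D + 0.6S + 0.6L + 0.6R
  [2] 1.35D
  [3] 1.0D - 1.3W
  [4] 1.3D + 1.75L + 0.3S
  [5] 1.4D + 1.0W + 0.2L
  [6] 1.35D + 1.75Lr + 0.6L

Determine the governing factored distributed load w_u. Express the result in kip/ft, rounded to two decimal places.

12.69 kip/ft

[1] 1.4(5.74) + 0.6(2.88) + 0.6(1.56) + 0.6(0.33) = 10.90
[2] 1.35(5.74) = 7.75
[3] 1.0(5.74) - 1.3(3.51) = 1.18
[4] 1.3(5.74) + 1.75(1.56) + 0.3(2.88) = 11.06
[5] 1.4(5.74) + 1.0(3.51) + 0.2(1.56) = 11.86
[6] 1.35(5.74) + 1.75(2.29) + 0.6(1.56) = 12.69
Maximum is from combination 6.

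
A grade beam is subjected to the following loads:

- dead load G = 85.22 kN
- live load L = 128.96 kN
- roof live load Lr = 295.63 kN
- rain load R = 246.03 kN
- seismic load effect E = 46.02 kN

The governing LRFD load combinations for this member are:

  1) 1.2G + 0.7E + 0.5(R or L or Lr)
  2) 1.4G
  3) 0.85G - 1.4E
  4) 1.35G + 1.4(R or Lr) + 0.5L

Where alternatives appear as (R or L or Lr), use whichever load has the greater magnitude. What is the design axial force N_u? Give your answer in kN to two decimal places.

593.41 kN

(R or L or Lr) → Lr = 295.63 kN; (R or Lr) → Lr = 295.63 kN.
1) 1.2(85.22) + 0.7(46.02) + 0.5(295.63) = 102.26 + 32.21 + 147.82 = 282.29
2) 1.4(85.22) = 119.31
3) 0.85(85.22) - 1.4(46.02) = 72.44 - 64.43 = 8.01
4) 1.35(85.22) + 1.4(295.63) + 0.5(128.96) = 115.05 + 413.88 + 64.48 = 593.41
The controlling combination is 4, giving 593.41 kN.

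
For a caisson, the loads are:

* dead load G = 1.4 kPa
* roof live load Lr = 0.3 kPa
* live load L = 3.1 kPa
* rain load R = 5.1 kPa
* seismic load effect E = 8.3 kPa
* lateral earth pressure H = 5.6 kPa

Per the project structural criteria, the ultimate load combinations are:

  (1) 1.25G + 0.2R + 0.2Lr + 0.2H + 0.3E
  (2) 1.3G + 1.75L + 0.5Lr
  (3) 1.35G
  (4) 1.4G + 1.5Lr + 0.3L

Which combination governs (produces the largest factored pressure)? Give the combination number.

Combination 2

(1) 1.25(1.4) + 0.2(5.1) + 0.2(0.3) + 0.2(5.6) + 0.3(8.3) = 6.4
(2) 1.3(1.4) + 1.75(3.1) + 0.5(0.3) = 1.8 + 5.4 + 0.2 = 7.4
(3) 1.35(1.4) = 1.9
(4) 1.4(1.4) + 1.5(0.3) + 0.3(3.1) = 3.3
The largest value is 7.4 kPa from combination 2.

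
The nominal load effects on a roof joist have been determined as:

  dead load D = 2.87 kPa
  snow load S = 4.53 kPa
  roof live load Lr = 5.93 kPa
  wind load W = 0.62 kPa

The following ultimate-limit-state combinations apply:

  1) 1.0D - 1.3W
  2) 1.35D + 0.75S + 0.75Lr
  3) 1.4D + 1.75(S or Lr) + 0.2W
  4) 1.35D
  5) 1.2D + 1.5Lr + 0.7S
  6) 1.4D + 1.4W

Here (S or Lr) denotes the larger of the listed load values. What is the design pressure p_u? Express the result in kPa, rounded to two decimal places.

(S or Lr) → Lr = 5.93 kPa.
1) 1.0(2.87) - 1.3(0.62) = 2.06
2) 1.35(2.87) + 0.75(4.53) + 0.75(5.93) = 11.72
3) 1.4(2.87) + 1.75(5.93) + 0.2(0.62) = 14.52
4) 1.35(2.87) = 3.87
5) 1.2(2.87) + 1.5(5.93) + 0.7(4.53) = 15.51
6) 1.4(2.87) + 1.4(0.62) = 4.89
Maximum is from combination 5.

15.51 kPa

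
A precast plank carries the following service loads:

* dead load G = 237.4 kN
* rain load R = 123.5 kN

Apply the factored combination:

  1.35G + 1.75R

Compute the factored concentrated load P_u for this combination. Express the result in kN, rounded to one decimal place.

536.6 kN

1.35(237.4) + 1.75(123.5) = 536.6
P_u = 536.6 kN.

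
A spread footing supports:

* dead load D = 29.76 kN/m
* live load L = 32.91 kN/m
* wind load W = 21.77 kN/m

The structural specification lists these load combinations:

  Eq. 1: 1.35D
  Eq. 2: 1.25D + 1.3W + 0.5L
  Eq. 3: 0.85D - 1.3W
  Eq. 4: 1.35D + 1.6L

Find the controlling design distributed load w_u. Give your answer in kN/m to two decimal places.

Eq. 1: 1.35(29.76) = 40.18
Eq. 2: 1.25(29.76) + 1.3(21.77) + 0.5(32.91) = 37.20 + 28.30 + 16.46 = 81.96
Eq. 3: 0.85(29.76) - 1.3(21.77) = -3.01
Eq. 4: 1.35(29.76) + 1.6(32.91) = 92.83
Combination 4 governs: w_u = 92.83 kN/m.

92.83 kN/m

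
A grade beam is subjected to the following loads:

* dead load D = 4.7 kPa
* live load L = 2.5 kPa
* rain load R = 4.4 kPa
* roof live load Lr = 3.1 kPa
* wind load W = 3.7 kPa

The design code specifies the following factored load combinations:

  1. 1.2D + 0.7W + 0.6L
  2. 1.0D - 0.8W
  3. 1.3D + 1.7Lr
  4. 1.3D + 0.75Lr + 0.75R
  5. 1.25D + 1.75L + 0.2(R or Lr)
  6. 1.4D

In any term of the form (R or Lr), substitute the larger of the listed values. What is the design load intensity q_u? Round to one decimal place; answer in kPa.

(R or Lr) → R = 4.4 kPa.
1. 1.2(4.7) + 0.7(3.7) + 0.6(2.5) = 5.6 + 2.6 + 1.5 = 9.7
2. 1.0(4.7) - 0.8(3.7) = 4.7 - 3.0 = 1.7
3. 1.3(4.7) + 1.7(3.1) = 6.1 + 5.3 = 11.4
4. 1.3(4.7) + 0.75(3.1) + 0.75(4.4) = 6.1 + 2.3 + 3.3 = 11.7
5. 1.25(4.7) + 1.75(2.5) + 0.2(4.4) = 11.1
6. 1.4(4.7) = 6.6
Combination 4 governs: q_u = 11.7 kPa.

11.7 kPa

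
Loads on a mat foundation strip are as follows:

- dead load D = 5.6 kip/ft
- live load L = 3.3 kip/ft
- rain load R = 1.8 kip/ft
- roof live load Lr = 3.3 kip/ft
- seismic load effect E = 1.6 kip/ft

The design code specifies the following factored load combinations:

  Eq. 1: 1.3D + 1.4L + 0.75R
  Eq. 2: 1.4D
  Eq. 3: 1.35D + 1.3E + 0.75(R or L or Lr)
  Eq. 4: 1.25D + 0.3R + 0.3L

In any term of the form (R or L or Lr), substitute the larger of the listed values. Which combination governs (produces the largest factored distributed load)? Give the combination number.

(R or L or Lr) → L = 3.3 kip/ft.
Eq. 1: 1.3(5.6) + 1.4(3.3) + 0.75(1.8) = 7.3 + 4.6 + 1.4 = 13.3
Eq. 2: 1.4(5.6) = 7.8
Eq. 3: 1.35(5.6) + 1.3(1.6) + 0.75(3.3) = 12.1
Eq. 4: 1.25(5.6) + 0.3(1.8) + 0.3(3.3) = 7.0 + 0.5 + 1.0 = 8.5
The largest value is 13.3 kip/ft from combination 1.

Combination 1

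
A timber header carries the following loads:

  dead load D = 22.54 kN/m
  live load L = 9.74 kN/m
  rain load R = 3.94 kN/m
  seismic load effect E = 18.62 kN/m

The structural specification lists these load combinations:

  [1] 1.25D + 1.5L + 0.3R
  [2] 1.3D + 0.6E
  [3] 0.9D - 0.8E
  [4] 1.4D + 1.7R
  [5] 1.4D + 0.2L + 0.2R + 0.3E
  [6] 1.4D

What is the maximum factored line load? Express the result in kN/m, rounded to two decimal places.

[1] 1.25(22.54) + 1.5(9.74) + 0.3(3.94) = 28.18 + 14.61 + 1.18 = 43.97
[2] 1.3(22.54) + 0.6(18.62) = 29.30 + 11.17 = 40.47
[3] 0.9(22.54) - 0.8(18.62) = 20.29 - 14.90 = 5.39
[4] 1.4(22.54) + 1.7(3.94) = 38.25
[5] 1.4(22.54) + 0.2(9.74) + 0.2(3.94) + 0.3(18.62) = 39.88
[6] 1.4(22.54) = 31.56
Maximum is from combination 1.

43.97 kN/m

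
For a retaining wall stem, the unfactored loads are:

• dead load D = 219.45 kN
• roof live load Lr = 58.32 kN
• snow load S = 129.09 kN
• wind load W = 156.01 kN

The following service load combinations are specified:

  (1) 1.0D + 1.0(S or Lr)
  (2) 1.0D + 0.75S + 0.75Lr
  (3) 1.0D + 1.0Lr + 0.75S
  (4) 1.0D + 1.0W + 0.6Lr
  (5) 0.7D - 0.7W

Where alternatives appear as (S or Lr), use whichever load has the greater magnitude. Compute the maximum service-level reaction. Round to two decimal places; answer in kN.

410.45 kN

(S or Lr) → S = 129.09 kN.
(1) 1.0(219.45) + 1.0(129.09) = 348.54
(2) 1.0(219.45) + 0.75(129.09) + 0.75(58.32) = 360.01
(3) 1.0(219.45) + 1.0(58.32) + 0.75(129.09) = 374.59
(4) 1.0(219.45) + 1.0(156.01) + 0.6(58.32) = 410.45
(5) 0.7(219.45) - 0.7(156.01) = 44.41
The controlling combination is 4, giving 410.45 kN.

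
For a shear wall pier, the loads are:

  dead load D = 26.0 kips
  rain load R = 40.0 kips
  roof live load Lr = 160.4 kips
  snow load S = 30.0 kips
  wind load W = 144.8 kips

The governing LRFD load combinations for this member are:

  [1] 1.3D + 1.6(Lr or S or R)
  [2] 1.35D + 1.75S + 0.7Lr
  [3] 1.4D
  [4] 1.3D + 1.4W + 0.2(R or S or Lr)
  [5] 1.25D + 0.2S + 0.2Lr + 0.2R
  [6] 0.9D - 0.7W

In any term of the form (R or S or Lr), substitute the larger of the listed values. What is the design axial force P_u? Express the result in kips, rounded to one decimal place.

(Lr or S or R) → Lr = 160.4 kips; (R or S or Lr) → Lr = 160.4 kips.
[1] 1.3(26.0) + 1.6(160.4) = 33.8 + 256.6 = 290.4
[2] 1.35(26.0) + 1.75(30.0) + 0.7(160.4) = 35.1 + 52.5 + 112.3 = 199.9
[3] 1.4(26.0) = 36.4
[4] 1.3(26.0) + 1.4(144.8) + 0.2(160.4) = 33.8 + 202.7 + 32.1 = 268.6
[5] 1.25(26.0) + 0.2(30.0) + 0.2(160.4) + 0.2(40.0) = 32.5 + 6.0 + 32.1 + 8.0 = 78.6
[6] 0.9(26.0) - 0.7(144.8) = 23.4 - 101.4 = -78.0
The controlling combination is 1, giving 290.4 kips.

290.4 kips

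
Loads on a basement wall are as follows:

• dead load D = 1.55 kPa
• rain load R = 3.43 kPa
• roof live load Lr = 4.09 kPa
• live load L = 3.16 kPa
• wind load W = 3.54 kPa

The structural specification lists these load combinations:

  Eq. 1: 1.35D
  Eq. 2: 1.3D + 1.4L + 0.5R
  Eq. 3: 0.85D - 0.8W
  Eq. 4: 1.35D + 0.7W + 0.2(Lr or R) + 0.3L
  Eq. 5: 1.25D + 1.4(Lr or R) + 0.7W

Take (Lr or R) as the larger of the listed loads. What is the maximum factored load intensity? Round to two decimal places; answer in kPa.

(Lr or R) → Lr = 4.09 kPa.
Eq. 1: 1.35(1.55) = 2.09
Eq. 2: 1.3(1.55) + 1.4(3.16) + 0.5(3.43) = 8.15
Eq. 3: 0.85(1.55) - 0.8(3.54) = 1.32 - 2.83 = -1.51
Eq. 4: 1.35(1.55) + 0.7(3.54) + 0.2(4.09) + 0.3(3.16) = 2.09 + 2.48 + 0.82 + 0.95 = 6.34
Eq. 5: 1.25(1.55) + 1.4(4.09) + 0.7(3.54) = 10.14
Maximum is from combination 5.

10.14 kPa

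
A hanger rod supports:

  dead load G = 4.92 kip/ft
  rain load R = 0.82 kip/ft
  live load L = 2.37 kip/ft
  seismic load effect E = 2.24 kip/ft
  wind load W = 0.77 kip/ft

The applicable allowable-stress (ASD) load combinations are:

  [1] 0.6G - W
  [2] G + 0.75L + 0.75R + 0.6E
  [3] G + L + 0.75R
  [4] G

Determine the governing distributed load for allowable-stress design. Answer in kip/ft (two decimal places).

[1] 0.6(4.92) - 1.0(0.77) = 2.95 - 0.77 = 2.18
[2] 1.0(4.92) + 0.75(2.37) + 0.75(0.82) + 0.6(2.24) = 4.92 + 1.78 + 0.62 + 1.34 = 8.66
[3] 1.0(4.92) + 1.0(2.37) + 0.75(0.82) = 4.92 + 2.37 + 0.62 = 7.91
[4] 1.0(4.92) = 4.92
The controlling combination is 2, giving 8.66 kip/ft.

8.66 kip/ft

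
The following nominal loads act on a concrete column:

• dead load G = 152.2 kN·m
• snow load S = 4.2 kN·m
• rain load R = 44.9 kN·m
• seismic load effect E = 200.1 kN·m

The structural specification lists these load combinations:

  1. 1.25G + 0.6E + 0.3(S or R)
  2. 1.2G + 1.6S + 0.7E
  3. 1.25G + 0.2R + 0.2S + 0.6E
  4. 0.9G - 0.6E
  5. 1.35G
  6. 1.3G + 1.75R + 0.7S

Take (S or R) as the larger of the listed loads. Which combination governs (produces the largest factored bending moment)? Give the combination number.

(S or R) → R = 44.9 kN·m.
1. 1.25(152.2) + 0.6(200.1) + 0.3(44.9) = 323.78
2. 1.2(152.2) + 1.6(4.2) + 0.7(200.1) = 329.43
3. 1.25(152.2) + 0.2(44.9) + 0.2(4.2) + 0.6(200.1) = 320.13
4. 0.9(152.2) - 0.6(200.1) = 16.92
5. 1.35(152.2) = 205.47
6. 1.3(152.2) + 1.75(44.9) + 0.7(4.2) = 279.38
The largest value is 329.43 kN·m from combination 2.

Combination 2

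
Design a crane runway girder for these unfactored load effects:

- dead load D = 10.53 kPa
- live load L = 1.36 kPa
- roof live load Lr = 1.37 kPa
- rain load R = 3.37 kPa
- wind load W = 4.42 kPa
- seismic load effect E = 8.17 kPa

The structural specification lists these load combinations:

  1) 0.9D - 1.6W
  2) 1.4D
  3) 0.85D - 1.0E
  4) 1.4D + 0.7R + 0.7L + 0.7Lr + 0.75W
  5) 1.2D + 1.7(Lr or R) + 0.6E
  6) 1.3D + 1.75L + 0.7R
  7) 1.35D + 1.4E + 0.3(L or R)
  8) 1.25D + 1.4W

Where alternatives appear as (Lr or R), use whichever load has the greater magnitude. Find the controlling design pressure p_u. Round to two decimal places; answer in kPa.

(Lr or R) → R = 3.37 kPa; (L or R) → R = 3.37 kPa.
1) 0.9(10.53) - 1.6(4.42) = 9.48 - 7.07 = 2.41
2) 1.4(10.53) = 14.74
3) 0.85(10.53) - 1.0(8.17) = 8.95 - 8.17 = 0.78
4) 1.4(10.53) + 0.7(3.37) + 0.7(1.36) + 0.7(1.37) + 0.75(4.42) = 14.74 + 2.36 + 0.95 + 0.96 + 3.32 = 22.33
5) 1.2(10.53) + 1.7(3.37) + 0.6(8.17) = 12.64 + 5.73 + 4.90 = 23.27
6) 1.3(10.53) + 1.75(1.36) + 0.7(3.37) = 13.69 + 2.38 + 2.36 = 18.43
7) 1.35(10.53) + 1.4(8.17) + 0.3(3.37) = 26.66
8) 1.25(10.53) + 1.4(4.42) = 13.16 + 6.19 = 19.35
Maximum is from combination 7.

26.66 kPa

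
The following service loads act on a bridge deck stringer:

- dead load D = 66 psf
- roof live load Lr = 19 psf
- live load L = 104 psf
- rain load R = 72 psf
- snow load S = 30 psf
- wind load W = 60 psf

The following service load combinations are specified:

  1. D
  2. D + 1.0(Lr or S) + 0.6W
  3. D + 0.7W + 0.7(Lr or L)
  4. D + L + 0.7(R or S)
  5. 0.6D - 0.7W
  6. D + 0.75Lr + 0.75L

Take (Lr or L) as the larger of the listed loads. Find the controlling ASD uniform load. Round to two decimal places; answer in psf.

(Lr or S) → S = 30 psf; (Lr or L) → L = 104 psf; (R or S) → R = 72 psf.
1. 1.0(66) = 66.00
2. 1.0(66) + 1.0(30) + 0.6(60) = 66.00 + 30.00 + 36.00 = 132.00
3. 1.0(66) + 0.7(60) + 0.7(104) = 66.00 + 42.00 + 72.80 = 180.80
4. 1.0(66) + 1.0(104) + 0.7(72) = 66.00 + 104.00 + 50.40 = 220.40
5. 0.6(66) - 0.7(60) = 39.60 - 42.00 = -2.40
6. 1.0(66) + 0.75(19) + 0.75(104) = 66.00 + 14.25 + 78.00 = 158.25
The controlling combination is 4, giving 220.40 psf.

220.40 psf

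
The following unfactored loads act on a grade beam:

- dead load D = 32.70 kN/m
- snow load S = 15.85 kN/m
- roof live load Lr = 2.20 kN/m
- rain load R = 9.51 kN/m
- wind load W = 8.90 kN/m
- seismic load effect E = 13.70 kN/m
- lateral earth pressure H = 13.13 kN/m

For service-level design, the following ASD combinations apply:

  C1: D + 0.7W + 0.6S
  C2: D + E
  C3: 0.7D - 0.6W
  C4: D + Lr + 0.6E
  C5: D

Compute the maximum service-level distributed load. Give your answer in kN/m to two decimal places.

48.44 kN/m

C1: 1.0(32.70) + 0.7(8.90) + 0.6(15.85) = 48.44
C2: 1.0(32.70) + 1.0(13.70) = 46.40
C3: 0.7(32.70) - 0.6(8.90) = 17.55
C4: 1.0(32.70) + 1.0(2.20) + 0.6(13.70) = 43.12
C5: 1.0(32.70) = 32.70
Combination 1 governs: w = 48.44 kN/m.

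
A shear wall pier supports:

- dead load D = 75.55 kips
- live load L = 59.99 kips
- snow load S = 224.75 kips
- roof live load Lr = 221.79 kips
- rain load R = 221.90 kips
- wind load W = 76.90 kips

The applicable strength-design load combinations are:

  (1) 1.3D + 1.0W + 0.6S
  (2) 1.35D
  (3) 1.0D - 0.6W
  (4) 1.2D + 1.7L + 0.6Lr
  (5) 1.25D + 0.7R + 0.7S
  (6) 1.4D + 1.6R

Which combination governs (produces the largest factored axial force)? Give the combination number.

Combination 6

(1) 1.3(75.55) + 1.0(76.90) + 0.6(224.75) = 98.22 + 76.90 + 134.85 = 309.97
(2) 1.35(75.55) = 101.99
(3) 1.0(75.55) - 0.6(76.90) = 75.55 - 46.14 = 29.41
(4) 1.2(75.55) + 1.7(59.99) + 0.6(221.79) = 325.72
(5) 1.25(75.55) + 0.7(221.90) + 0.7(224.75) = 407.09
(6) 1.4(75.55) + 1.6(221.90) = 105.77 + 355.04 = 460.81
The largest value is 460.81 kips from combination 6.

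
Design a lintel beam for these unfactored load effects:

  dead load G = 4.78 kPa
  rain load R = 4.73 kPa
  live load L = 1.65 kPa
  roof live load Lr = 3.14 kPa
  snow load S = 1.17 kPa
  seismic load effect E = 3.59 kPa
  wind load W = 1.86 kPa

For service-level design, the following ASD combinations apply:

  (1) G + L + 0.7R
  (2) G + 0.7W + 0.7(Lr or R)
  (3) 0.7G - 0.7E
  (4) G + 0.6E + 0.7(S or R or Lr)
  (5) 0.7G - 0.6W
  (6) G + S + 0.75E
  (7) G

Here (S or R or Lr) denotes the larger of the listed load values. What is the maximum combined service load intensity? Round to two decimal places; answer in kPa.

10.25 kPa

(Lr or R) → R = 4.73 kPa; (S or R or Lr) → R = 4.73 kPa.
(1) 1.0(4.78) + 1.0(1.65) + 0.7(4.73) = 4.78 + 1.65 + 3.31 = 9.74
(2) 1.0(4.78) + 0.7(1.86) + 0.7(4.73) = 4.78 + 1.30 + 3.31 = 9.39
(3) 0.7(4.78) - 0.7(3.59) = 0.83
(4) 1.0(4.78) + 0.6(3.59) + 0.7(4.73) = 10.25
(5) 0.7(4.78) - 0.6(1.86) = 3.35 - 1.12 = 2.23
(6) 1.0(4.78) + 1.0(1.17) + 0.75(3.59) = 4.78 + 1.17 + 2.69 = 8.64
(7) 1.0(4.78) = 4.78
Maximum is from combination 4.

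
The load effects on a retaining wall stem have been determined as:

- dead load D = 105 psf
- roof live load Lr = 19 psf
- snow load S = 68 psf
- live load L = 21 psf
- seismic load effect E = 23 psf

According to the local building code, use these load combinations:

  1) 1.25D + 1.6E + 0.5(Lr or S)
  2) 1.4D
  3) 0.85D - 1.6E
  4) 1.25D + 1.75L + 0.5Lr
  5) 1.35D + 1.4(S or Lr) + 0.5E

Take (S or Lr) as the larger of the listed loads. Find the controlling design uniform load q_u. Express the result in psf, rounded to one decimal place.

248.5 psf

(Lr or S) → S = 68 psf; (S or Lr) → S = 68 psf.
1) 1.25(105) + 1.6(23) + 0.5(68) = 131.3 + 36.8 + 34.0 = 202.1
2) 1.4(105) = 147.0
3) 0.85(105) - 1.6(23) = 89.3 - 36.8 = 52.5
4) 1.25(105) + 1.75(21) + 0.5(19) = 177.5
5) 1.35(105) + 1.4(68) + 0.5(23) = 141.8 + 95.2 + 11.5 = 248.5
Combination 5 governs: q_u = 248.5 psf.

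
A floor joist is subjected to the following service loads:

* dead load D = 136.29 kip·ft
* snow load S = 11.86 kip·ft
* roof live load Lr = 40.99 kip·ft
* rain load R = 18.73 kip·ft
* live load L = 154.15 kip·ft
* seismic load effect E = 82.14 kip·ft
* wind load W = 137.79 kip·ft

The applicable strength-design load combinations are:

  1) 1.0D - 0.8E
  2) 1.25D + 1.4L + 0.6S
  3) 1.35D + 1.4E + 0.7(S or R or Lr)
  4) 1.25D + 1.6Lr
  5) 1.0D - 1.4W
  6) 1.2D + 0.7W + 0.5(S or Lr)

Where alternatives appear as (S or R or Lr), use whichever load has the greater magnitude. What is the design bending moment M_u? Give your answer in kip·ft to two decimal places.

393.29 kip·ft

(S or R or Lr) → Lr = 40.99 kip·ft; (S or Lr) → Lr = 40.99 kip·ft.
1) 1.0(136.29) - 0.8(82.14) = 136.29 - 65.71 = 70.58
2) 1.25(136.29) + 1.4(154.15) + 0.6(11.86) = 170.36 + 215.81 + 7.12 = 393.29
3) 1.35(136.29) + 1.4(82.14) + 0.7(40.99) = 183.99 + 115.00 + 28.69 = 327.68
4) 1.25(136.29) + 1.6(40.99) = 235.95
5) 1.0(136.29) - 1.4(137.79) = 136.29 - 192.91 = -56.62
6) 1.2(136.29) + 0.7(137.79) + 0.5(40.99) = 163.55 + 96.45 + 20.50 = 280.50
Combination 2 governs: M_u = 393.29 kip·ft.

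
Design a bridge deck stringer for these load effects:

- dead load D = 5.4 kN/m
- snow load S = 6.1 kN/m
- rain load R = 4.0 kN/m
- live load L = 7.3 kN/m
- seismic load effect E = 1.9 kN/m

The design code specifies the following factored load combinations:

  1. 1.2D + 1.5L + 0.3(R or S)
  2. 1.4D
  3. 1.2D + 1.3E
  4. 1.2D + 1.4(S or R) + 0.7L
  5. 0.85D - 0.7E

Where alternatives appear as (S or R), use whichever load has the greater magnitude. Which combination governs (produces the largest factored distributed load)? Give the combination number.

Combination 4

(R or S) → S = 6.1 kN/m; (S or R) → S = 6.1 kN/m.
1. 1.2(5.4) + 1.5(7.3) + 0.3(6.1) = 6.5 + 11.0 + 1.8 = 19.3
2. 1.4(5.4) = 7.6
3. 1.2(5.4) + 1.3(1.9) = 6.5 + 2.5 = 9.0
4. 1.2(5.4) + 1.4(6.1) + 0.7(7.3) = 6.5 + 8.5 + 5.1 = 20.1
5. 0.85(5.4) - 0.7(1.9) = 4.6 - 1.3 = 3.3
The largest value is 20.1 kN/m from combination 4.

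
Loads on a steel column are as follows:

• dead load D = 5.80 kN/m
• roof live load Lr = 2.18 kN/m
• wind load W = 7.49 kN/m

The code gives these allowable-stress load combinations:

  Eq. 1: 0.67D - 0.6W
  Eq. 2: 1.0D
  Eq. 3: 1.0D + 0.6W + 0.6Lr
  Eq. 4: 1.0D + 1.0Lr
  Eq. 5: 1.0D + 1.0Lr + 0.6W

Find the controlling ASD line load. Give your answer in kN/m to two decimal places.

12.47 kN/m

Eq. 1: 0.67(5.80) - 0.6(7.49) = -0.61
Eq. 2: 1.0(5.80) = 5.80
Eq. 3: 1.0(5.80) + 0.6(7.49) + 0.6(2.18) = 5.80 + 4.49 + 1.31 = 11.60
Eq. 4: 1.0(5.80) + 1.0(2.18) = 5.80 + 2.18 = 7.98
Eq. 5: 1.0(5.80) + 1.0(2.18) + 0.6(7.49) = 5.80 + 2.18 + 4.49 = 12.47
The controlling combination is 5, giving 12.47 kN/m.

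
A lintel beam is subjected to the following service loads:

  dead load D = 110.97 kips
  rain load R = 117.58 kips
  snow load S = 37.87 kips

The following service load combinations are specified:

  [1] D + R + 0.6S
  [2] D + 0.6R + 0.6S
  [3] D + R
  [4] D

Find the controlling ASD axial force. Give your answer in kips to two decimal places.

[1] 1.0(110.97) + 1.0(117.58) + 0.6(37.87) = 110.97 + 117.58 + 22.72 = 251.27
[2] 1.0(110.97) + 0.6(117.58) + 0.6(37.87) = 110.97 + 70.55 + 22.72 = 204.24
[3] 1.0(110.97) + 1.0(117.58) = 110.97 + 117.58 = 228.55
[4] 1.0(110.97) = 110.97
The controlling combination is 1, giving 251.27 kips.

251.27 kips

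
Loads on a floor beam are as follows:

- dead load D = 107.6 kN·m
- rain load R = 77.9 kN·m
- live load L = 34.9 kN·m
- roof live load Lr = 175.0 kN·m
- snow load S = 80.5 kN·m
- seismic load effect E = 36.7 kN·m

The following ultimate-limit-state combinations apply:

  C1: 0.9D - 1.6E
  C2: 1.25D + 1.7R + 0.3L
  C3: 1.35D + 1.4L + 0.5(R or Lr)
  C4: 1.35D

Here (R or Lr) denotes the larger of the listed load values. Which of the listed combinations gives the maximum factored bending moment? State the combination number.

(R or Lr) → Lr = 175.0 kN·m.
C1: 0.9(107.6) - 1.6(36.7) = 96.8 - 58.7 = 38.1
C2: 1.25(107.6) + 1.7(77.9) + 0.3(34.9) = 134.5 + 132.4 + 10.5 = 277.4
C3: 1.35(107.6) + 1.4(34.9) + 0.5(175.0) = 281.6
C4: 1.35(107.6) = 145.3
The largest value is 281.6 kN·m from combination 3.

Combination 3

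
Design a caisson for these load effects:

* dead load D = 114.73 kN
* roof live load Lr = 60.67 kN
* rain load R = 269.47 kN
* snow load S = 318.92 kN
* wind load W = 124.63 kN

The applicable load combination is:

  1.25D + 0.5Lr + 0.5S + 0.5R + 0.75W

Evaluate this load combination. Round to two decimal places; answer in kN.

1.25(114.73) + 0.5(60.67) + 0.5(318.92) + 0.5(269.47) + 0.75(124.63) = 143.41 + 30.34 + 159.46 + 134.74 + 93.47 = 561.42
N_u = 561.42 kN.

561.42 kN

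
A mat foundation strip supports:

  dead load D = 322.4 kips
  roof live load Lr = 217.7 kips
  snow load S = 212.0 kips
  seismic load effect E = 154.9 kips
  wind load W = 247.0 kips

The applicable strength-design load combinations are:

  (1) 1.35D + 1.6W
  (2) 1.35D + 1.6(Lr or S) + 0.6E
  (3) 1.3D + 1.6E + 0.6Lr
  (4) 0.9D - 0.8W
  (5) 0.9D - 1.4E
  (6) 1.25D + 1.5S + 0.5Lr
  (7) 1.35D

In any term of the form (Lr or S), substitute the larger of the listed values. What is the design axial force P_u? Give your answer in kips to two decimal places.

(Lr or S) → Lr = 217.7 kips.
(1) 1.35(322.4) + 1.6(247.0) = 435.24 + 395.20 = 830.44
(2) 1.35(322.4) + 1.6(217.7) + 0.6(154.9) = 435.24 + 348.32 + 92.94 = 876.50
(3) 1.3(322.4) + 1.6(154.9) + 0.6(217.7) = 419.12 + 247.84 + 130.62 = 797.58
(4) 0.9(322.4) - 0.8(247.0) = 290.16 - 197.60 = 92.56
(5) 0.9(322.4) - 1.4(154.9) = 290.16 - 216.86 = 73.30
(6) 1.25(322.4) + 1.5(212.0) + 0.5(217.7) = 403.00 + 318.00 + 108.85 = 829.85
(7) 1.35(322.4) = 435.24
Maximum is from combination 2.

876.50 kips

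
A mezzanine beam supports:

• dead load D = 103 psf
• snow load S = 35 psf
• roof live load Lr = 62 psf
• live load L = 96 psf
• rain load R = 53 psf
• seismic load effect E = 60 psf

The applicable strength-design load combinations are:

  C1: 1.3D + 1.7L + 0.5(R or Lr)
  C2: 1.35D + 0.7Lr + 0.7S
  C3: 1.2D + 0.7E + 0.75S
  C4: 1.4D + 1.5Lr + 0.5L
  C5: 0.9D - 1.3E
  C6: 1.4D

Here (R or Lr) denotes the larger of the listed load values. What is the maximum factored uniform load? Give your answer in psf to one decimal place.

(R or Lr) → Lr = 62 psf.
C1: 1.3(103) + 1.7(96) + 0.5(62) = 328.1
C2: 1.35(103) + 0.7(62) + 0.7(35) = 207.0
C3: 1.2(103) + 0.7(60) + 0.75(35) = 191.9
C4: 1.4(103) + 1.5(62) + 0.5(96) = 285.2
C5: 0.9(103) - 1.3(60) = 14.7
C6: 1.4(103) = 144.2
The controlling combination is 1, giving 328.1 psf.

328.1 psf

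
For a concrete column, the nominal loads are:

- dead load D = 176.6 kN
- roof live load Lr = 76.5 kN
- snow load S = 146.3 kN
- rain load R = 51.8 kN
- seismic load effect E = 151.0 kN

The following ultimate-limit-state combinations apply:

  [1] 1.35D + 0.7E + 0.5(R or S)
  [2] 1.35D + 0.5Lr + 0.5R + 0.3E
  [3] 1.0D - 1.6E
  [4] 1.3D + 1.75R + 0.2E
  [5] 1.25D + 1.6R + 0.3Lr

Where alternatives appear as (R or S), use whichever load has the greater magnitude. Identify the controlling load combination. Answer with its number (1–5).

Combination 1

(R or S) → S = 146.3 kN.
[1] 1.35(176.6) + 0.7(151.0) + 0.5(146.3) = 417.26
[2] 1.35(176.6) + 0.5(76.5) + 0.5(51.8) + 0.3(151.0) = 347.86
[3] 1.0(176.6) - 1.6(151.0) = -65.00
[4] 1.3(176.6) + 1.75(51.8) + 0.2(151.0) = 350.43
[5] 1.25(176.6) + 1.6(51.8) + 0.3(76.5) = 326.58
The largest value is 417.26 kN from combination 1.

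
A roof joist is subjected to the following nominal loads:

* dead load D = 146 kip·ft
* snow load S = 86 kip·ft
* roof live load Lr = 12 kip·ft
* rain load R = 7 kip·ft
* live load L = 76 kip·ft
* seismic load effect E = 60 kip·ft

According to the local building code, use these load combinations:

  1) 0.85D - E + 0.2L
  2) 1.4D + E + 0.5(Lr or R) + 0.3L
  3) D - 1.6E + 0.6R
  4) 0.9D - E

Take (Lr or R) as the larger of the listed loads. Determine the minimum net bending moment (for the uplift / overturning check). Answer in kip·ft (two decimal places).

54.20 kip·ft

(Lr or R) → Lr = 12 kip·ft.
1) 0.85(146) - 1.0(60) + 0.2(76) = 79.30
2) 1.4(146) + 1.0(60) + 0.5(12) + 0.3(76) = 293.20
3) 1.0(146) - 1.6(60) + 0.6(7) = 54.20
4) 0.9(146) - 1.0(60) = 71.40
Combination 3 gives the minimum: 54.20 kip·ft.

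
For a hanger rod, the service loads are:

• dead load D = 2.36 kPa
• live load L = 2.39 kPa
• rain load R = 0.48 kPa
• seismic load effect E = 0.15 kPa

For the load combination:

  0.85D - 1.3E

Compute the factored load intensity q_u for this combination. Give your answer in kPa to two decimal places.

1.81 kPa

0.85(2.36) - 1.3(0.15) = 2.01 - 0.20 = 1.81
q_u = 1.81 kPa.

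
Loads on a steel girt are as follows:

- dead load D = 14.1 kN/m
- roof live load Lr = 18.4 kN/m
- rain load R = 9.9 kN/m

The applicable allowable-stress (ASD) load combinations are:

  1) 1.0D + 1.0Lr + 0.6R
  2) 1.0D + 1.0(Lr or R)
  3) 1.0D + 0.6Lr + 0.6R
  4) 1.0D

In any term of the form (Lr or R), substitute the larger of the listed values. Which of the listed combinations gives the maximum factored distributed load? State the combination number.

Combination 1

(Lr or R) → Lr = 18.4 kN/m.
1) 1.0(14.1) + 1.0(18.4) + 0.6(9.9) = 14.1 + 18.4 + 5.9 = 38.4
2) 1.0(14.1) + 1.0(18.4) = 14.1 + 18.4 = 32.5
3) 1.0(14.1) + 0.6(18.4) + 0.6(9.9) = 31.1
4) 1.0(14.1) = 14.1
The largest value is 38.4 kN/m from combination 1.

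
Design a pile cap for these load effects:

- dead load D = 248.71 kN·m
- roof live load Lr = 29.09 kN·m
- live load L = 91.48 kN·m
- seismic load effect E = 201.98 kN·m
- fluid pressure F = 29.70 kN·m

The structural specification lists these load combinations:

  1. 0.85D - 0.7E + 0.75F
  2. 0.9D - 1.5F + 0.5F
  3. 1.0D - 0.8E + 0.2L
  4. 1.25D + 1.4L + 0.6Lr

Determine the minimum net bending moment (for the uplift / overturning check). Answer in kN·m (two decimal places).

1. 0.85(248.71) - 0.7(201.98) + 0.75(29.70) = 211.40 - 141.39 + 22.28 = 92.29
2. 0.9(248.71) - 1.5(29.70) + 0.5(29.70) = 223.84 - 44.55 + 14.85 = 194.14
3. 1.0(248.71) - 0.8(201.98) + 0.2(91.48) = 105.42
4. 1.25(248.71) + 1.4(91.48) + 0.6(29.09) = 310.89 + 128.07 + 17.45 = 456.41
Combination 1 gives the minimum: 92.29 kN·m.

92.29 kN·m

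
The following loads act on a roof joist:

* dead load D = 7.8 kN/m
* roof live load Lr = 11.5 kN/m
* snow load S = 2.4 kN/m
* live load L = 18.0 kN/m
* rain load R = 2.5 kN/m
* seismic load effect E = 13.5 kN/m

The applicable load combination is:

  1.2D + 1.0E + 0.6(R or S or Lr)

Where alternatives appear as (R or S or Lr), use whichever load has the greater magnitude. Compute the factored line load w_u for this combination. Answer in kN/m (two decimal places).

29.76 kN/m

(R or S or Lr) → Lr = 11.5 kN/m.
1.2(7.8) + 1.0(13.5) + 0.6(11.5) = 9.36 + 13.50 + 6.90 = 29.76
w_u = 29.76 kN/m.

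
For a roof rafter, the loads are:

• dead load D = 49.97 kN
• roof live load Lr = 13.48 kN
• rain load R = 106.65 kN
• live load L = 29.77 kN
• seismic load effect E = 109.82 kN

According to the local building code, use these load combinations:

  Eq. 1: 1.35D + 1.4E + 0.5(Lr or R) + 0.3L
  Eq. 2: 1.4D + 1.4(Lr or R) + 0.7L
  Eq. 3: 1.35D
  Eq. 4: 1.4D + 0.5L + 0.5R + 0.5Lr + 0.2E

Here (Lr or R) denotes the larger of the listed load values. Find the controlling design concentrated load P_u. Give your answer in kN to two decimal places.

(Lr or R) → R = 106.65 kN.
Eq. 1: 1.35(49.97) + 1.4(109.82) + 0.5(106.65) + 0.3(29.77) = 283.46
Eq. 2: 1.4(49.97) + 1.4(106.65) + 0.7(29.77) = 240.11
Eq. 3: 1.35(49.97) = 67.46
Eq. 4: 1.4(49.97) + 0.5(29.77) + 0.5(106.65) + 0.5(13.48) + 0.2(109.82) = 166.87
Maximum is from combination 1.

283.46 kN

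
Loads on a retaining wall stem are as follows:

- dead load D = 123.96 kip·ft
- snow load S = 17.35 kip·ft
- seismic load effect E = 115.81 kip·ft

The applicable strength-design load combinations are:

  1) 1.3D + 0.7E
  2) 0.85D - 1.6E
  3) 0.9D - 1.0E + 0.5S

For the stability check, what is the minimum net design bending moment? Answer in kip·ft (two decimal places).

1) 1.3(123.96) + 0.7(115.81) = 161.15 + 81.07 = 242.22
2) 0.85(123.96) - 1.6(115.81) = 105.37 - 185.30 = -79.93
3) 0.9(123.96) - 1.0(115.81) + 0.5(17.35) = 111.56 - 115.81 + 8.68 = 4.43
Combination 2 gives the minimum: -79.93 kip·ft.

-79.93 kip·ft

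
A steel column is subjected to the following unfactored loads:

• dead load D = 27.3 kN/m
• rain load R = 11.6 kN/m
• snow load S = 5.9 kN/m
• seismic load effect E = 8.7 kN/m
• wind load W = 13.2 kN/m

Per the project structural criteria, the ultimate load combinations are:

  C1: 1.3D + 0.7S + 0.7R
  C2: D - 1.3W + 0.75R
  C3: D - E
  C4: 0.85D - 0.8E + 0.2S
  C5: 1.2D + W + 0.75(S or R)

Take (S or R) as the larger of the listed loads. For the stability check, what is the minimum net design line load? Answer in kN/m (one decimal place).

(S or R) → R = 11.6 kN/m.
C1: 1.3(27.3) + 0.7(5.9) + 0.7(11.6) = 35.5 + 4.1 + 8.1 = 47.7
C2: 1.0(27.3) - 1.3(13.2) + 0.75(11.6) = 27.3 - 17.2 + 8.7 = 18.8
C3: 1.0(27.3) - 1.0(8.7) = 27.3 - 8.7 = 18.6
C4: 0.85(27.3) - 0.8(8.7) + 0.2(5.9) = 23.2 - 7.0 + 1.2 = 17.4
C5: 1.2(27.3) + 1.0(13.2) + 0.75(11.6) = 32.8 + 13.2 + 8.7 = 54.7
Combination 4 gives the minimum: 17.4 kN/m.

17.4 kN/m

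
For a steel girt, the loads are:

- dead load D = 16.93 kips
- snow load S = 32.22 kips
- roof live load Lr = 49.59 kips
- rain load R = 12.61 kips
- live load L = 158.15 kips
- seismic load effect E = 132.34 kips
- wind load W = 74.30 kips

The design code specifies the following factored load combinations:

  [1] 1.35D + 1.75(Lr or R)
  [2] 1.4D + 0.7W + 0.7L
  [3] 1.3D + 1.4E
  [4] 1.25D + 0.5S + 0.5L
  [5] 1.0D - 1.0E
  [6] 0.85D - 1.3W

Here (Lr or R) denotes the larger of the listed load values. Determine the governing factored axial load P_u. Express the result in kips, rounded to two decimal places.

(Lr or R) → Lr = 49.59 kips.
[1] 1.35(16.93) + 1.75(49.59) = 22.86 + 86.78 = 109.64
[2] 1.4(16.93) + 0.7(74.30) + 0.7(158.15) = 23.70 + 52.01 + 110.71 = 186.42
[3] 1.3(16.93) + 1.4(132.34) = 22.01 + 185.28 = 207.29
[4] 1.25(16.93) + 0.5(32.22) + 0.5(158.15) = 21.16 + 16.11 + 79.08 = 116.35
[5] 1.0(16.93) - 1.0(132.34) = 16.93 - 132.34 = -115.41
[6] 0.85(16.93) - 1.3(74.30) = 14.39 - 96.59 = -82.20
The controlling combination is 3, giving 207.29 kips.

207.29 kips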